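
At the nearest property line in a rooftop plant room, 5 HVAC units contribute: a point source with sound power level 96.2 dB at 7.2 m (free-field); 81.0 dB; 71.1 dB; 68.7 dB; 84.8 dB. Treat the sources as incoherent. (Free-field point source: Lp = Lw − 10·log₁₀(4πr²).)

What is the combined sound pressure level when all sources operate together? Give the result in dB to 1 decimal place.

Source at 7.2 m: Lp = 96.2 − 10·log₁₀(4π·7.2²) = 96.2 − 10·log₁₀(651.441) = 68.1 dB.
Converting to relative power and adding: 10^(68.1/10) + 10^(81.0/10) + 10^(71.1/10) + 10^(68.7/10) + 10^(84.8/10) = 4.546e+08.
Back to dB: 10·log₁₀ Σ = 86.6 dB.

86.6 dB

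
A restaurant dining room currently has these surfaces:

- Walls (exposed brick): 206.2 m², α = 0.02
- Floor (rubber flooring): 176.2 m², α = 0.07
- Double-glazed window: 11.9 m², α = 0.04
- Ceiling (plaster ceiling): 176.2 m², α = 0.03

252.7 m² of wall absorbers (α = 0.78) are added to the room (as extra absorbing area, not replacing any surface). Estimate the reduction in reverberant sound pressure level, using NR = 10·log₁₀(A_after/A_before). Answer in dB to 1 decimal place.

Total absorption A_before = 206.2·0.02 + 176.2·0.07 + 11.9·0.04 + 176.2·0.03
  = 4.124 + 12.334 + 0.476 + 5.286 = 22.220 m² sabins.
Treatment contributes 252.7·0.78 = 197.106 sabins.
A_after = 22.220 + 197.106 = 219.326 sabins.
NR = 10·log₁₀(219.326/22.220) = 9.9 dB.

9.9 dB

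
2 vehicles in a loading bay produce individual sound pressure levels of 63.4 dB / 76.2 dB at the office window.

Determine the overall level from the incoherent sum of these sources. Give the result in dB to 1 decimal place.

76.4 dB

Converting to relative power and adding: 10^(63.4/10) + 10^(76.2/10) = 4.387e+07.
Back to dB: 10·log₁₀ Σ = 76.4 dB.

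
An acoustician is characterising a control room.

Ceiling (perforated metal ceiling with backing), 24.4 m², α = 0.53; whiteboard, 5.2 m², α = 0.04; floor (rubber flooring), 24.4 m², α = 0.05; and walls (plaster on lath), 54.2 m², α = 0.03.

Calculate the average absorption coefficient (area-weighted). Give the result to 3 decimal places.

0.148

S = Σ Sᵢ = 24.4 + 5.2 + 24.4 + 54.2 = 108.2 m².
Σ(Sᵢαᵢ) = 24.4×0.53 + 5.2×0.04 + 24.4×0.05 + 54.2×0.03 = 15.986.
ᾱ = 15.986 / 108.2 = 0.148.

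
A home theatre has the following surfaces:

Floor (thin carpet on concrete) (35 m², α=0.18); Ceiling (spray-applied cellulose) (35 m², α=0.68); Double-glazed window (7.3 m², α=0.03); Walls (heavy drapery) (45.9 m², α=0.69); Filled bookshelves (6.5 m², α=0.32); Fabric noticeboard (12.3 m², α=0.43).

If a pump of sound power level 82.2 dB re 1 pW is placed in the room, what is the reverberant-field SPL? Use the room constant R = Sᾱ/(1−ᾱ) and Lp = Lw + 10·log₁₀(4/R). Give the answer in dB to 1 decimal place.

Σ(Sᵢαᵢ) = 35×0.18 + 35×0.68 + 7.3×0.03 + 45.9×0.69 + 6.5×0.32 + 12.3×0.43 = 69.359; total area S = 142.0 m².
ᾱ = 69.359/142.0 = 0.4884; R = Sᾱ/(1−ᾱ) = 69.359/(1−0.4884) = 135.573 m².
Lp = Lw + 10 log₁₀(4/R) = 82.2 -15.30 = 66.9 dB.

66.9 dB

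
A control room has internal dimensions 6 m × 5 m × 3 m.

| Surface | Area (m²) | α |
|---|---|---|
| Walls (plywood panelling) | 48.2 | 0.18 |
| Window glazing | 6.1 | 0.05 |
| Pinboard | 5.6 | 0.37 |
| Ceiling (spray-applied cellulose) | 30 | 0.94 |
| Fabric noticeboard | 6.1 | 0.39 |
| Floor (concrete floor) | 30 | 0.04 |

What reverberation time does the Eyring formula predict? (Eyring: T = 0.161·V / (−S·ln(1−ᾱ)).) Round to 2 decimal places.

0.28 sec

Total surface area S = 48.2 + 6.1 + 5.6 + 30 + 6.1 + 30 = 126.0 m².
Absorption A = 48.2×0.18 + 6.1×0.05 + 5.6×0.37 + 30×0.94 + 6.1×0.39 + 30×0.04 = 42.832 sabins.
Mean coefficient ᾱ = A/S = 0.3399.
Eyring denominator: −S ln(1−ᾱ) = 52.336.
V = 6 × 5 × 3 = 90 m³.
RT60 = 0.161 × 90 / 52.336 = 0.28 s.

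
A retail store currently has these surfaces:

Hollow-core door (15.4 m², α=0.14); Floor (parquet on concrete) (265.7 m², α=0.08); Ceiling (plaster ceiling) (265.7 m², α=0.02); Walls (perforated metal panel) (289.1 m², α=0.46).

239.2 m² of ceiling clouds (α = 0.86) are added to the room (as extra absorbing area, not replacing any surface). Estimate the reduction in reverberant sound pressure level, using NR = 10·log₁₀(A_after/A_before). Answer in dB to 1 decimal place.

A_before = Σ Sᵢαᵢ = 15.4*0.14 + 265.7*0.08 + 265.7*0.02 + 289.1*0.46 = 161.712 sabins.
Treatment contributes 239.2·0.86 = 205.712 sabins.
A_after = 161.712 + 205.712 = 367.424 sabins.
Reduction = 10 log₁₀(A_after/A_before) = 10 log₁₀(2.2721) = 3.6 dB.

3.6 dB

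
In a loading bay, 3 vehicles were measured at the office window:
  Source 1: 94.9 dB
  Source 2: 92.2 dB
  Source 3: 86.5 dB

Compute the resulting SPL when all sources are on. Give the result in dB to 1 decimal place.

97.2 dB

Σ 10^(Lᵢ/10) = 5.197e+09.
Combined level = 10 log₁₀(5.197e+09) = 97.2 dB.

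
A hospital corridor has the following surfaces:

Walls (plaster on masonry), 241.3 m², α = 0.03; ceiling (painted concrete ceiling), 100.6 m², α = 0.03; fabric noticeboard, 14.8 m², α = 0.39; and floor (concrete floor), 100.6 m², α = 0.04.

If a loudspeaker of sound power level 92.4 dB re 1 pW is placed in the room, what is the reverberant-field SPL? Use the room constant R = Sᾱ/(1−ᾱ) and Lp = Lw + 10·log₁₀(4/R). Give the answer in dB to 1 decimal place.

A = 20.053 sabins; S = 457.3 m².
ᾱ = 20.053/457.3 = 0.0439; R = Sᾱ/(1−ᾱ) = 20.053/(1−0.0439) = 20.974 m².
Lp = 92.4 + 10·log₁₀(4/20.974) = 92.4 + (-7.20) = 85.2 dB.

85.2 dB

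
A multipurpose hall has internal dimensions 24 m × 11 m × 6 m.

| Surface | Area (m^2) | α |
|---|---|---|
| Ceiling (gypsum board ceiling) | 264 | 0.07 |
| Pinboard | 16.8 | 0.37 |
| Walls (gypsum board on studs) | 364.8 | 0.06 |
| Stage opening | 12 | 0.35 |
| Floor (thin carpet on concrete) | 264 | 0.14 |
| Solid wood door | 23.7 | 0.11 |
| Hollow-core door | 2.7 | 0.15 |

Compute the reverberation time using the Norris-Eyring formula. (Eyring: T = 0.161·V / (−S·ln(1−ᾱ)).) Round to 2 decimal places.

2.67 seconds

S = Σ Sᵢ = 948.0 m^2.
Σ(Sᵢαᵢ) = 264·0.07 + 16.8·0.37 + 364.8·0.06 + 12·0.35 + 264·0.14 + 23.7·0.11 + 2.7·0.15 = 90.756.
Mean coefficient ᾱ = A/S = 0.0957.
−S·ln(1−ᾱ) = −948.0 × ln(1 − 0.0957) = 95.363.
V = 24 × 11 × 6 = 1584 m³.
RT60 = 0.161 × 1584 / 95.363 = 2.67 s.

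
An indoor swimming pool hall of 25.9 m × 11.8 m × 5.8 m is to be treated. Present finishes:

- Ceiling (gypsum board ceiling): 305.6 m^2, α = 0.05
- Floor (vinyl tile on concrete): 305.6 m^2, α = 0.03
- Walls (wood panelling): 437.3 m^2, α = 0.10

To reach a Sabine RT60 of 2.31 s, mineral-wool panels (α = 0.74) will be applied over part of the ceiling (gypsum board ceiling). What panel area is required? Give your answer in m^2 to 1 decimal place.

Total absorption A₁ = 305.6*0.05 + 305.6*0.03 + 437.3*0.10
  = 15.280 + 9.168 + 43.730 = 68.178 m^2 sabins.
V = 1772.596 m³. Target absorption A₂ = 0.161 × 1772.596 / 2.31 = 123.545 sabins.
Absorption to add: 123.545 − 68.178 = 55.367 sabins.
Each m^2 of panel replacing the ceiling (gypsum board ceiling) adds (0.74 − 0.05) = 0.69 sabins.
Panel area = 55.367 / 0.69 = 80.2 m^2.

80.2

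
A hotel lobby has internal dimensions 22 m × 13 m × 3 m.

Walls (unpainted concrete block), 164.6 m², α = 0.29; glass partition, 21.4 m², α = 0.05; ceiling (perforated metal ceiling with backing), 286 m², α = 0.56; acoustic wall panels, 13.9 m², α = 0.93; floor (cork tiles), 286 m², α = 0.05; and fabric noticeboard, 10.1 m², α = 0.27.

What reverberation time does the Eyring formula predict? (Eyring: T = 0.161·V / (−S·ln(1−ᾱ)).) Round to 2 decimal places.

Total surface area S = 164.6 + 21.4 + 286 + 13.9 + 286 + 10.1 = 782.0 m².
Σ(Sᵢαᵢ) = 164.6×0.29 + 21.4×0.05 + 286×0.56 + 13.9×0.93 + 286×0.05 + 10.1×0.27 = 238.918.
ᾱ = 238.918 / 782.0 = 0.3055.
−S·ln(1−ᾱ) = −782.0 × ln(1 − 0.3055) = 285.088.
V = 22 × 13 × 3 = 858 m³.
T = 0.161·V/[−S·ln(1−ᾱ)] = 0.161·858/285.088 = 0.48 s.

0.48 seconds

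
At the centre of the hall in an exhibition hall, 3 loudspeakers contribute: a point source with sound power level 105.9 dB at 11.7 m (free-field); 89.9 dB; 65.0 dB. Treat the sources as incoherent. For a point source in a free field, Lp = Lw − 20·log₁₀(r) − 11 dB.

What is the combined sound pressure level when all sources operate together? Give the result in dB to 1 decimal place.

Source at 11.7 m: Lp = 105.9 − 20·log₁₀(11.7) − 11 = 73.5 dB.
Sum in the linear (power) domain: Σ 10^(Lᵢ/10) = 10^(73.5/10) + 10^(89.9/10) + 10^(65.0/10) = 1.003e+09.
Back to dB: 10·log₁₀ Σ = 90.0 dB.

90.0 dB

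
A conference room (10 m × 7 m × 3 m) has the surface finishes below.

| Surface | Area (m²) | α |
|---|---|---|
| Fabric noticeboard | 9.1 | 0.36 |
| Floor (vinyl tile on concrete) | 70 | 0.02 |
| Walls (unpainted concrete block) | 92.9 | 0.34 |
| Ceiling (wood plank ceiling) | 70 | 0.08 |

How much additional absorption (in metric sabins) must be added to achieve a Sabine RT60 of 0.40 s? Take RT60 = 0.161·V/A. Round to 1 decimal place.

Equivalent absorption area: A₁ = 9.1×0.36 + 70×0.02 + 92.9×0.34 + 70×0.08 = 41.862 m².
For T = 0.40 s, need A₂ = 0.161·V/T = 0.161·210/0.40 = 84.525 sabins.
ΔA = A₂ − A₁ = 84.525 − 41.862 = 42.7 sabins.

42.7 sabins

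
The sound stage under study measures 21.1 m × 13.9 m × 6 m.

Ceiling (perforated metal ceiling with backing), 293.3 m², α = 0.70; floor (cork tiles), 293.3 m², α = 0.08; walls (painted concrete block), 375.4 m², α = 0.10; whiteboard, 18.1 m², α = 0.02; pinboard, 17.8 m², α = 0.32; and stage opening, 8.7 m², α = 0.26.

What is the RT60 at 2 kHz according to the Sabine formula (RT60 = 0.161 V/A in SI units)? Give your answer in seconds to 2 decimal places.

Total absorption A = 293.3·0.70 + 293.3·0.08 + 375.4·0.10 + 18.1·0.02 + 17.8·0.32 + 8.7·0.26
  = 205.310 + 23.464 + 37.540 + 0.362 + 5.696 + 2.262 = 274.634 m² sabins.
Volume V = 21.1 × 13.9 × 6 = 1759.74 m³.
Sabine: RT60 = 0.161 × 1759.74 / 274.634 = 1.03 s.

1.03 s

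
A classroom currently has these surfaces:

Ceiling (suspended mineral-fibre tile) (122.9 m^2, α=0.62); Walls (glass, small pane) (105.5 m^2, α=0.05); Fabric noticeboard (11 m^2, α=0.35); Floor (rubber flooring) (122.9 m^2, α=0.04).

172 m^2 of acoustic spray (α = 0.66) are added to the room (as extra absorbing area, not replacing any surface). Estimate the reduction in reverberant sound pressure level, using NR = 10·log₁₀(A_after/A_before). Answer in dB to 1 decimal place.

Equivalent absorption area: A_before = 122.9·0.62 + 105.5·0.05 + 11·0.35 + 122.9·0.04 = 90.239 m^2.
Treatment contributes 172·0.66 = 113.520 sabins.
New total A_after = 203.759 sabins.
Reduction = 10 log₁₀(A_after/A_before) = 10 log₁₀(2.2580) = 3.5 dB.

3.5 dB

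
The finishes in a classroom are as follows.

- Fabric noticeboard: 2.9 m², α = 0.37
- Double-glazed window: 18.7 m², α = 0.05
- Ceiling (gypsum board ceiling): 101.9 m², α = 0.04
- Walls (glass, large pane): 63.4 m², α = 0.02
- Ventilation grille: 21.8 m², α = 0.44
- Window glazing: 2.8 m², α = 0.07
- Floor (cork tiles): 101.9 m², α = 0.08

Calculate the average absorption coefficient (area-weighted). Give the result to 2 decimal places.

0.08

S = Σ Sᵢ = 2.9 + 18.7 + 101.9 + 63.4 + 21.8 + 2.8 + 101.9 = 313.4 m².
Weighted sum Σ Sα = 25.292.
ᾱ = A/S = 0.08.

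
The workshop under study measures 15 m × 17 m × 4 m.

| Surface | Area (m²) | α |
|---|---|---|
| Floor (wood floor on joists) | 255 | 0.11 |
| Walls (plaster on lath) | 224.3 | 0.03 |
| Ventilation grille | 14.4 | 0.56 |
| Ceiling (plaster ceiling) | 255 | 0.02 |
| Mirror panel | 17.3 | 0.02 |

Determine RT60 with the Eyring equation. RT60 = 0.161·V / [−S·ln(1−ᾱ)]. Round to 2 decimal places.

S = Σ Sᵢ = 766.0 m².
Σ(Sᵢαᵢ) = 255×0.11 + 224.3×0.03 + 14.4×0.56 + 255×0.02 + 17.3×0.02 = 48.289.
Mean coefficient ᾱ = A/S = 0.0630.
−S·ln(1−ᾱ) = −766.0 × ln(1 − 0.0630) = 49.845.
V = 15 × 17 × 4 = 1020 m³.
T = 0.161·V/[−S·ln(1−ᾱ)] = 0.161·1020/49.845 = 3.29 s.

3.29 s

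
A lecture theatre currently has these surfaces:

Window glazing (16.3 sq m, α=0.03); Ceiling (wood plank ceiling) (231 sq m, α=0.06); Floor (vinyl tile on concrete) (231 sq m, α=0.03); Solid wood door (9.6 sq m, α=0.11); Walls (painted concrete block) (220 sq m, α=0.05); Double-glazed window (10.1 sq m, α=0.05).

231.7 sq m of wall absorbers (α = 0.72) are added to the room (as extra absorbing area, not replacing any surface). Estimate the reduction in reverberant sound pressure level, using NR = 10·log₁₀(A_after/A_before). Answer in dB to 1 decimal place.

Summing Sᵢαᵢ: 0.489 + 13.860 + 6.930 + 1.056 + 11.000 + 0.505 → A_before = 33.840 sabins.
Added absorption = 231.7 × 0.72 = 166.824 sabins.
A_after = 33.840 + 166.824 = 200.664 sabins.
Reduction = 10 log₁₀(A_after/A_before) = 10 log₁₀(5.9298) = 7.7 dB.

7.7 dB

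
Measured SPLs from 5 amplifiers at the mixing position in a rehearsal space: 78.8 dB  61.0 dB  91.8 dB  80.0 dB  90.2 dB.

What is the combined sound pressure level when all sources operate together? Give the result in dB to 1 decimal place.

Σ 10^(Lᵢ/10) = 2.738e+09.
L_total = 10·log₁₀(2.738e+09) = 94.4 dB.

94.4 dB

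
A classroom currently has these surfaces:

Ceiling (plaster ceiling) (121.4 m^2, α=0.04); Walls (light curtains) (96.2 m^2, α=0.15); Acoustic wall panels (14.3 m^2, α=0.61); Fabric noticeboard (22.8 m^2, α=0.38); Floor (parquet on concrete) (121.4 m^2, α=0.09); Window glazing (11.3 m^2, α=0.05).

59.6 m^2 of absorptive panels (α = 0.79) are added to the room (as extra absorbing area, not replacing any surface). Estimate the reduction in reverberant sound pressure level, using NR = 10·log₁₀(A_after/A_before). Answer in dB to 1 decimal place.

Equivalent absorption area: A_before = 121.4·0.04 + 96.2·0.15 + 14.3·0.61 + 22.8·0.38 + 121.4·0.09 + 11.3·0.05 = 48.164 m^2.
Treatment contributes 59.6·0.79 = 47.084 sabins.
New total A_after = 95.248 sabins.
NR = 10·log₁₀(95.248/48.164) = 3.0 dB.

3.0 dB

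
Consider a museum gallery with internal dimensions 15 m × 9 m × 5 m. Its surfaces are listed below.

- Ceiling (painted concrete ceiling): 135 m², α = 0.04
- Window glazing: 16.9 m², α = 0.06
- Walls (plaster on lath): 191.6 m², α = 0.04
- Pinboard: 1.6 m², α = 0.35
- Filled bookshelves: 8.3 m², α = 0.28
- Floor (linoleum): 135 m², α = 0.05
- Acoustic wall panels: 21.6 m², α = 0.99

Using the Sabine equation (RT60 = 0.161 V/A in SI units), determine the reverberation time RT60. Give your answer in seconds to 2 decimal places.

2.41 s

Summing Sᵢαᵢ: 5.400 + 1.014 + 7.664 + 0.560 + 2.324 + 6.750 + 21.384 → A = 45.096 sabins.
Room volume: 675 m³.
T = 0.161 V/A = 0.161·675/45.096 = 2.41 s.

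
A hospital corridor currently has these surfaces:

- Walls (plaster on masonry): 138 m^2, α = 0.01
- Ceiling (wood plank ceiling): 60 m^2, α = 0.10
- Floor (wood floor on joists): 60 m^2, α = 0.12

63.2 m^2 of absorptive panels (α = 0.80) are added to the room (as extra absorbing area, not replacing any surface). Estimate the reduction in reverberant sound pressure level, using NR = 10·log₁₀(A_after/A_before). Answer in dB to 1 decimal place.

6.5 dB

Summing Sᵢαᵢ: 1.380 + 6.000 + 7.200 → A_before = 14.580 sabins.
Added absorption = 63.2 × 0.80 = 50.560 sabins.
A_after = 14.580 + 50.560 = 65.140 sabins.
Reduction = 10 log₁₀(A_after/A_before) = 10 log₁₀(4.4678) = 6.5 dB.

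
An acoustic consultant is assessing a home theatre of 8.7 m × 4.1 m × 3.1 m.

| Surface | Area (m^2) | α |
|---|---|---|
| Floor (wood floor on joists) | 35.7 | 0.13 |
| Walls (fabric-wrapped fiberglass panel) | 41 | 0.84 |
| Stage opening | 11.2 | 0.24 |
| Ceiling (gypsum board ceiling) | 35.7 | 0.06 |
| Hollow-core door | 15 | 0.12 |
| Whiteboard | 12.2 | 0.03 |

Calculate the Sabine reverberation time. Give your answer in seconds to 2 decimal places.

Summing Sᵢαᵢ: 4.641 + 34.440 + 2.688 + 2.142 + 1.800 + 0.366 → A = 46.077 sabins.
Volume V = 8.7 × 4.1 × 3.1 = 110.577 m³.
RT60 = 0.161 · V / A = 0.161 × 110.577 / 46.077 = 0.39 s.

0.39 s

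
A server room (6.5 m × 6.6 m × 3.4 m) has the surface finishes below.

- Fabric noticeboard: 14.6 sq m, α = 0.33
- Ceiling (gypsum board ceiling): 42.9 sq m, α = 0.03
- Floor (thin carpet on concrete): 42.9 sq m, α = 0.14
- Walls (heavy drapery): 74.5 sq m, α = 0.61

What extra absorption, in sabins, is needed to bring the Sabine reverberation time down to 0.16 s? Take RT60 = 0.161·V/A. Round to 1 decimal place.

A₁ = Σ Sᵢαᵢ = 14.6×0.33 + 42.9×0.03 + 42.9×0.14 + 74.5×0.61 = 57.556 sabins.
Target A₂ = 0.161·145.86/0.16 = 146.772 sabins (V = 145.86 m³).
Additional absorption ΔA = 146.772 − 57.556 = 89.2 sabins.

89.2 sabins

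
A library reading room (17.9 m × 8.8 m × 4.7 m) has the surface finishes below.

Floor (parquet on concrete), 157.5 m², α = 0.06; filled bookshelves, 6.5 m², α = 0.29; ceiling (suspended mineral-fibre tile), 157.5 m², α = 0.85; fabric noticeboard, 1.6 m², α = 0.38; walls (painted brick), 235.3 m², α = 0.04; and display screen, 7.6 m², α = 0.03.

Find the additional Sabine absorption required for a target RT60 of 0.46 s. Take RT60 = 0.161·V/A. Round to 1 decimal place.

A₁ = Σ Sᵢαᵢ = 157.5*0.06 + 6.5*0.29 + 157.5*0.85 + 1.6*0.38 + 235.3*0.04 + 7.6*0.03 = 155.458 sabins.
Target A₂ = 0.161·740.344/0.46 = 259.120 sabins (V = 740.344 m³).
Shortfall: 259.120 − 155.458 = 103.7 sabins.

103.7 sabins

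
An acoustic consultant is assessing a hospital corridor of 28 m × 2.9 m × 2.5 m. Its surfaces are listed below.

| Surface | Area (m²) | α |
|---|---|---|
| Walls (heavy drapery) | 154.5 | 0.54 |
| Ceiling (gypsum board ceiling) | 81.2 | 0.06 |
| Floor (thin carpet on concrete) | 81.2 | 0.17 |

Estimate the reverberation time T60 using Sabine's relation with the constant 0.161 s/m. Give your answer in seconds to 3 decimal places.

Total absorption A = 154.5×0.54 + 81.2×0.06 + 81.2×0.17
  = 83.430 + 4.872 + 13.804 = 102.106 m² sabins.
Room volume: 203 m³.
Sabine: RT60 = 0.161 × 203 / 102.106 = 0.320 s.

0.320 sec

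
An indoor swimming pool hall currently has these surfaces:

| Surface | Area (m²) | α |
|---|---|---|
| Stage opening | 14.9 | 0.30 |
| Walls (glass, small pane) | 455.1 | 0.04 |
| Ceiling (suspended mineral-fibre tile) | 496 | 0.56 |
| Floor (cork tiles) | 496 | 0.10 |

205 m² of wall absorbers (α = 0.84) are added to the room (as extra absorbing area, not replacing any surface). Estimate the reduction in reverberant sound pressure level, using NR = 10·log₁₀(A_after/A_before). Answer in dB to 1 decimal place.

1.7 dB

A_before = Σ Sᵢαᵢ = 14.9×0.30 + 455.1×0.04 + 496×0.56 + 496×0.10 = 350.034 sabins.
Treatment contributes 205·0.84 = 172.200 sabins.
A_after = 350.034 + 172.200 = 522.234 sabins.
NR = 10·log₁₀(522.234/350.034) = 1.7 dB.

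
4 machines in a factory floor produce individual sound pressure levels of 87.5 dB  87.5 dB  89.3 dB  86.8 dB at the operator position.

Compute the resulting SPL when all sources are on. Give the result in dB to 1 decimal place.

93.9 dB

Converting to relative power and adding: 10^(87.5/10) + 10^(87.5/10) + 10^(89.3/10) + 10^(86.8/10) = 2.454e+09.
Combined level = 10 log₁₀(2.454e+09) = 93.9 dB.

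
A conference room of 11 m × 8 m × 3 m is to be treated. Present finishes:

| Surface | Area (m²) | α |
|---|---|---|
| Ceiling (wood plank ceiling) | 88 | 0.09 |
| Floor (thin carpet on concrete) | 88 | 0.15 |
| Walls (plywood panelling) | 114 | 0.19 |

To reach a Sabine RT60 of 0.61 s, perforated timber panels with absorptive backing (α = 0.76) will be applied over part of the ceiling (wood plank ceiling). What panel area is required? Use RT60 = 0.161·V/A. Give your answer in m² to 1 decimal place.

A₁ = Σ Sᵢαᵢ = 88·0.09 + 88·0.15 + 114·0.19 = 42.780 sabins.
V = 264 m³. Target absorption A₂ = 0.161 × 264 / 0.61 = 69.679 sabins.
Absorption to add: 69.679 − 42.780 = 26.899 sabins.
Net gain per m²: Δα = 0.76 − 0.09 = 0.67.
Area = ΔA/Δα = 26.899/0.67 = 40.1 m².

40.1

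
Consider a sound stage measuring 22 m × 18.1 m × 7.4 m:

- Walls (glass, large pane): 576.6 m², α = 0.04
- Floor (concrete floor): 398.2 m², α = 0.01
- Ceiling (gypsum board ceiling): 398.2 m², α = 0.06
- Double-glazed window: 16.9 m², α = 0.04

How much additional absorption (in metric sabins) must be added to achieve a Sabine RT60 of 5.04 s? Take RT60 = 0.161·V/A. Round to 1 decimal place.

A₁ = Σ Sᵢαᵢ = 576.6×0.04 + 398.2×0.01 + 398.2×0.06 + 16.9×0.04 = 51.614 sabins.
Target A₂ = 0.161·2946.68/5.04 = 94.130 sabins (V = 2946.68 m³).
Shortfall: 94.130 − 51.614 = 42.5 sabins.

42.5 sabins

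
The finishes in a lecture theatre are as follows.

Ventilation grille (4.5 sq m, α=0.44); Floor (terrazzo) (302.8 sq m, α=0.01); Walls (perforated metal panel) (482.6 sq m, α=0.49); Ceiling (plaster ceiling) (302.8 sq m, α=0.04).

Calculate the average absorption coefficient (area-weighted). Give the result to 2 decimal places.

Total surface area S = 1092.7 sq m.
Weighted sum Σ Sα = 253.594.
ᾱ = 253.594 / 1092.7 = 0.23.

0.23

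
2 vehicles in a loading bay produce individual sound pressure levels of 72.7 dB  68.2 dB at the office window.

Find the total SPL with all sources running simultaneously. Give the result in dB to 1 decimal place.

Sum in the linear (power) domain: Σ 10^(Lᵢ/10) = 10^(72.7/10) + 10^(68.2/10) = 2.523e+07.
Back to dB: 10·log₁₀ Σ = 74.0 dB.

74.0 dB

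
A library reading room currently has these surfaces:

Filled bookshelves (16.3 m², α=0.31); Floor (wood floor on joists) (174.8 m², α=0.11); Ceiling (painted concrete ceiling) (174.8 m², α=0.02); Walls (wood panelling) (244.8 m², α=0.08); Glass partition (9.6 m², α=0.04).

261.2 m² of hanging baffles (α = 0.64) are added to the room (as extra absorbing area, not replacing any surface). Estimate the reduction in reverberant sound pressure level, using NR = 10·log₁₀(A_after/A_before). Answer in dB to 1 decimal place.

Total absorption A_before = 16.3×0.31 + 174.8×0.11 + 174.8×0.02 + 244.8×0.08 + 9.6×0.04
  = 5.053 + 19.228 + 3.496 + 19.584 + 0.384 = 47.745 m² sabins.
Treatment contributes 261.2·0.64 = 167.168 sabins.
A_after = 47.745 + 167.168 = 214.913 sabins.
Reduction = 10 log₁₀(A_after/A_before) = 10 log₁₀(4.5013) = 6.5 dB.

6.5 dB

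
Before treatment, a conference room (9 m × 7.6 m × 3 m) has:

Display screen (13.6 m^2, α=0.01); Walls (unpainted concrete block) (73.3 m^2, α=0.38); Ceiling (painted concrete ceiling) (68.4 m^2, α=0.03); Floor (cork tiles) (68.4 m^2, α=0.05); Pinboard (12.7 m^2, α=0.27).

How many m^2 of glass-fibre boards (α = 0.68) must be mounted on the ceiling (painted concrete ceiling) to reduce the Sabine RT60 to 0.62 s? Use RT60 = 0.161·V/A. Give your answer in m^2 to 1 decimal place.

Equivalent absorption area: A₁ = 13.6·0.01 + 73.3·0.38 + 68.4·0.03 + 68.4·0.05 + 12.7·0.27 = 36.891 m^2.
V = 205.2 m³. Target absorption A₂ = 0.161 × 205.2 / 0.62 = 53.286 sabins.
Absorption to add: 53.286 − 36.891 = 16.395 sabins.
Net gain per m^2: Δα = 0.68 − 0.03 = 0.65.
Area = ΔA/Δα = 16.395/0.65 = 25.2 m^2.

25.2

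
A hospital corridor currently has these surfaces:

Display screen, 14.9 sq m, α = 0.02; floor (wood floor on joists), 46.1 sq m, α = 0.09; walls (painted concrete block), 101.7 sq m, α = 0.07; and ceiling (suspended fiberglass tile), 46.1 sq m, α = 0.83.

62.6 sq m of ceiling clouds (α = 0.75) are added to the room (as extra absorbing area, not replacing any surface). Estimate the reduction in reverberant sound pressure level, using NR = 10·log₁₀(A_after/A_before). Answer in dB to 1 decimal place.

2.9 dB

A_before = Σ Sᵢαᵢ = 14.9·0.02 + 46.1·0.09 + 101.7·0.07 + 46.1·0.83 = 49.829 sabins.
Treatment contributes 62.6·0.75 = 46.950 sabins.
New total A_after = 96.779 sabins.
NR = 10·log₁₀(96.779/49.829) = 2.9 dB.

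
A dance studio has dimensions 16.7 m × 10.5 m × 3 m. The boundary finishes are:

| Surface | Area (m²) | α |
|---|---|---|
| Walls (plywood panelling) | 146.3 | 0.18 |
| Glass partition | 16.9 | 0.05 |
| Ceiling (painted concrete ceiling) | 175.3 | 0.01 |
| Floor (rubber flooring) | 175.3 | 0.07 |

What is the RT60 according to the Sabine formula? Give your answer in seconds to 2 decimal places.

2.06 s

Summing Sᵢαᵢ: 26.334 + 0.845 + 1.753 + 12.271 → A = 41.203 sabins.
Room volume: 526.05 m³.
RT60 = 0.161 · V / A = 0.161 × 526.05 / 41.203 = 2.06 s.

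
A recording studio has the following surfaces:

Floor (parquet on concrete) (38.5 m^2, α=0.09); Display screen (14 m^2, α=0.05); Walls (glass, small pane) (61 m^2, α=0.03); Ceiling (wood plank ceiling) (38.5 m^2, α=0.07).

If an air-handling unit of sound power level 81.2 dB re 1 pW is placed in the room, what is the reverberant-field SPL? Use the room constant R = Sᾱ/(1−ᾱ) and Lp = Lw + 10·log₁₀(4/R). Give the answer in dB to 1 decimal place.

77.6 dB

Σ(Sᵢαᵢ) = 38.5·0.09 + 14·0.05 + 61·0.03 + 38.5·0.07 = 8.690; total area S = 152.0 m^2.
ᾱ = 8.690/152.0 = 0.0572; R = Sᾱ/(1−ᾱ) = 8.690/(1−0.0572) = 9.217 m^2.
Lp = Lw + 10 log₁₀(4/R) = 81.2 -3.63 = 77.6 dB.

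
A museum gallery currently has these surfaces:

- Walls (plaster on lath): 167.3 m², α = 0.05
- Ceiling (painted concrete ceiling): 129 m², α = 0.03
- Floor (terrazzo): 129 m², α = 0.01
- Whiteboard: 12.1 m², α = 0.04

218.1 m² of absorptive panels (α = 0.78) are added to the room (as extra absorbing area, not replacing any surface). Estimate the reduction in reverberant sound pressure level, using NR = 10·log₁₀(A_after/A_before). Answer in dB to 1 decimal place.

11.2 dB

Equivalent absorption area: A_before = 167.3*0.05 + 129*0.03 + 129*0.01 + 12.1*0.04 = 14.009 m².
Treatment contributes 218.1·0.78 = 170.118 sabins.
New total A_after = 184.127 sabins.
Reduction = 10 log₁₀(A_after/A_before) = 10 log₁₀(13.1435) = 11.2 dB.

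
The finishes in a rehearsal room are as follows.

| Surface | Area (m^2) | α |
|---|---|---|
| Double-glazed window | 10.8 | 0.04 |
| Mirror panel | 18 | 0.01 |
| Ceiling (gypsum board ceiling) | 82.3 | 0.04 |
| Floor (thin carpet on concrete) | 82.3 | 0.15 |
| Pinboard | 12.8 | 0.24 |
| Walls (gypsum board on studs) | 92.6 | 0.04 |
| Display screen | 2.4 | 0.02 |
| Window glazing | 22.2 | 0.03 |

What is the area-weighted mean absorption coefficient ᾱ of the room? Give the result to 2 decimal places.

0.07

Total surface area S = 323.4 m^2.
A = 10.8·0.04 + 18·0.01 + 82.3·0.04 + 82.3·0.15 + 12.8·0.24 + 92.6·0.04 + 2.4·0.02 + 22.2·0.03 = 23.739 sabins.
ᾱ = 23.739 / 323.4 = 0.07.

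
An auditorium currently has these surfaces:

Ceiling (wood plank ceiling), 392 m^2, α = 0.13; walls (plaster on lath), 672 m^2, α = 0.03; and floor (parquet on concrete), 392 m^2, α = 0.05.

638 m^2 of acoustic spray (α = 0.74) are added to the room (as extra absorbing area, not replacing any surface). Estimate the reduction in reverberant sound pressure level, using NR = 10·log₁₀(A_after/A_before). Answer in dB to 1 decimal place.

7.9 dB

Total absorption A_before = 392*0.13 + 672*0.03 + 392*0.05
  = 50.960 + 20.160 + 19.600 = 90.720 m^2 sabins.
Treatment contributes 638·0.74 = 472.120 sabins.
New total A_after = 562.840 sabins.
NR = 10·log₁₀(562.840/90.720) = 7.9 dB.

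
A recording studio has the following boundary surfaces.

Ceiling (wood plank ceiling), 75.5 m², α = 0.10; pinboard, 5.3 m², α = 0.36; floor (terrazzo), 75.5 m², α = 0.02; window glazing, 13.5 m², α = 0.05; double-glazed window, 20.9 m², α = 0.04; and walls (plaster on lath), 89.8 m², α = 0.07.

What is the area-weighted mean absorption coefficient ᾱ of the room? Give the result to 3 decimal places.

0.067

S = Σ Sᵢ = 75.5 + 5.3 + 75.5 + 13.5 + 20.9 + 89.8 = 280.5 m².
Σ(Sᵢαᵢ) = 75.5·0.10 + 5.3·0.36 + 75.5·0.02 + 13.5·0.05 + 20.9·0.04 + 89.8·0.07 = 18.765.
ᾱ = A/S = 0.067.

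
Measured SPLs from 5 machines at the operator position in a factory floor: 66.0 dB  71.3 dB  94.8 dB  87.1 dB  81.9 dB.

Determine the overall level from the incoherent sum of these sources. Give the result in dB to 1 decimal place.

Σ 10^(Lᵢ/10) = 3.705e+09.
Back to dB: 10·log₁₀ Σ = 95.7 dB.

95.7 dB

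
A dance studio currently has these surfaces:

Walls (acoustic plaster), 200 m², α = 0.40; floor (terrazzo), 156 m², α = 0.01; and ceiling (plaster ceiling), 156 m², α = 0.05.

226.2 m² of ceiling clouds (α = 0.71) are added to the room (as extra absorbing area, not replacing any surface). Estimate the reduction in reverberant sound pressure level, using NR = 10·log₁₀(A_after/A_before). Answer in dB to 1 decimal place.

4.5 dB

A_before = Σ Sᵢαᵢ = 200*0.40 + 156*0.01 + 156*0.05 = 89.360 sabins.
Treatment contributes 226.2·0.71 = 160.602 sabins.
A_after = 89.360 + 160.602 = 249.962 sabins.
NR = 10·log₁₀(249.962/89.360) = 4.5 dB.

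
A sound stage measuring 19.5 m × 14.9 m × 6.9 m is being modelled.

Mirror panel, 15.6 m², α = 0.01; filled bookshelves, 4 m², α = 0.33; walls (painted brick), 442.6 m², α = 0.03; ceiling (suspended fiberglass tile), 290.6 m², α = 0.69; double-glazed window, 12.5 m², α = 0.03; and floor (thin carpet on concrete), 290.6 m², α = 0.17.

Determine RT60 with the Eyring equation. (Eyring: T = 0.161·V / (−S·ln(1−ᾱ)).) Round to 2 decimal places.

Total surface area S = 15.6 + 4 + 442.6 + 290.6 + 12.5 + 290.6 = 1055.9 m².
Σ(Sᵢαᵢ) = 15.6×0.01 + 4×0.33 + 442.6×0.03 + 290.6×0.69 + 12.5×0.03 + 290.6×0.17 = 265.045.
ᾱ = 265.045 / 1055.9 = 0.2510.
Eyring denominator: −S ln(1−ᾱ) = 305.172.
V = 19.5 × 14.9 × 6.9 = 2004.795 m³.
RT60 = 0.161 × 2004.795 / 305.172 = 1.06 s.

1.06 sec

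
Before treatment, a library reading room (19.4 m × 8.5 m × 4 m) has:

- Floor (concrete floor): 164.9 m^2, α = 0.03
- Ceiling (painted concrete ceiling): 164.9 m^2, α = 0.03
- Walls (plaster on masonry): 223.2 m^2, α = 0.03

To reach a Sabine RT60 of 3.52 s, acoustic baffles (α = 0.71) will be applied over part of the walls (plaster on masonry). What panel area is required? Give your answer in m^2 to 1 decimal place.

20.0

Total absorption A₁ = 164.9·0.03 + 164.9·0.03 + 223.2·0.03
  = 4.947 + 4.947 + 6.696 = 16.590 m^2 sabins.
Required A₂ = 0.161·659.6/3.52 = 30.169 sabins.
ΔA needed = 30.169 − 16.590 = 13.579 sabins.
Net gain per m^2: Δα = 0.71 − 0.03 = 0.68.
Panel area = 13.579 / 0.68 = 20.0 m^2.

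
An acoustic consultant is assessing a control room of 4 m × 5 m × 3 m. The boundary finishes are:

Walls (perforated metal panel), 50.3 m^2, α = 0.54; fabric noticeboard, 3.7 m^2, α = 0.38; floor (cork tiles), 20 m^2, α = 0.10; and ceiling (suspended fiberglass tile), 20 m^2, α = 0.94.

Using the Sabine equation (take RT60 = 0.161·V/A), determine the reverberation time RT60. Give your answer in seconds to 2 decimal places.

0.20 s

A = Σ Sᵢαᵢ = 50.3·0.54 + 3.7·0.38 + 20·0.10 + 20·0.94 = 49.368 sabins.
V = 4·5·3 = 60 m³.
Sabine: RT60 = 0.161 × 60 / 49.368 = 0.20 s.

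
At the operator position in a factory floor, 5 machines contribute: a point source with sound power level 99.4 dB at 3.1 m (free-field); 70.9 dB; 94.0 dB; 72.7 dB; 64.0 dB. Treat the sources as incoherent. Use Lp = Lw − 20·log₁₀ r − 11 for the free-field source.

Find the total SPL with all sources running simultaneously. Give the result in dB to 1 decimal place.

Source at 3.1 m: Lp = 99.4 − 20·log₁₀(3.1) − 11 = 78.6 dB.
Converting to relative power and adding: 10^(78.6/10) + 10^(70.9/10) + 10^(94.0/10) + 10^(72.7/10) + 10^(64.0/10) = 2.618e+09.
Combined level = 10 log₁₀(2.618e+09) = 94.2 dB.

94.2 dB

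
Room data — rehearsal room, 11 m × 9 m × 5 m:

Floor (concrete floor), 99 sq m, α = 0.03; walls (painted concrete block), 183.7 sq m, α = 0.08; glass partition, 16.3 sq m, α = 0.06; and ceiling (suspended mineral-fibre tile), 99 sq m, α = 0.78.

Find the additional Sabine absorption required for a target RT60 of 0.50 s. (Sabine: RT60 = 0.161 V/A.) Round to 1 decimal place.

63.5 sabins

Equivalent absorption area: A₁ = 99×0.03 + 183.7×0.08 + 16.3×0.06 + 99×0.78 = 95.864 sq m.
Target A₂ = 0.161·495/0.50 = 159.390 sabins (V = 495 m³).
Shortfall: 159.390 − 95.864 = 63.5 sabins.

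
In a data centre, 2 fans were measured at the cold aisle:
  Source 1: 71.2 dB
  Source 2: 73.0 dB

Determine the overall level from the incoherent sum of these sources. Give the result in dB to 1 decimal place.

75.2 dB

Converting to relative power and adding: 10^(71.2/10) + 10^(73.0/10) = 3.314e+07.
Combined level = 10 log₁₀(3.314e+07) = 75.2 dB.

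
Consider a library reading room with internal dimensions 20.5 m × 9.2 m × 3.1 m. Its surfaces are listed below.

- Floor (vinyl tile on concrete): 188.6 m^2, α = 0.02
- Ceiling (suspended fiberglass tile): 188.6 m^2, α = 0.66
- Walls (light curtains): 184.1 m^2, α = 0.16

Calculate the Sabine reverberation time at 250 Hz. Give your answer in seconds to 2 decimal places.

Total absorption A = 188.6×0.02 + 188.6×0.66 + 184.1×0.16
  = 3.772 + 124.476 + 29.456 = 157.704 m^2 sabins.
Room volume: 584.66 m³.
Sabine: RT60 = 0.161 × 584.66 / 157.704 = 0.60 s.

0.60 seconds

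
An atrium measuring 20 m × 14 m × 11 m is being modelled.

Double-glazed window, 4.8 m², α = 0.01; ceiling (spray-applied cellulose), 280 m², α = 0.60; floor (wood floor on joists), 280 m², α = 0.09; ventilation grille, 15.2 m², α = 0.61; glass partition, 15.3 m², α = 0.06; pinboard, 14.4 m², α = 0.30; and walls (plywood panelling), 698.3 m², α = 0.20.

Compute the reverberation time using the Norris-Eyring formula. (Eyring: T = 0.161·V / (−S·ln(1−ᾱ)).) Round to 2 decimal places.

Total surface area S = 4.8 + 280 + 280 + 15.2 + 15.3 + 14.4 + 698.3 = 1308.0 m².
Σ(Sᵢαᵢ) = 4.8×0.01 + 280×0.60 + 280×0.09 + 15.2×0.61 + 15.3×0.06 + 14.4×0.30 + 698.3×0.20 = 347.418.
Mean coefficient ᾱ = A/S = 0.2656.
−S·ln(1−ᾱ) = −1308.0 × ln(1 − 0.2656) = 403.781.
V = 20 × 14 × 11 = 3080 m³.
RT60 = 0.161 × 3080 / 403.781 = 1.23 s.

1.23 sec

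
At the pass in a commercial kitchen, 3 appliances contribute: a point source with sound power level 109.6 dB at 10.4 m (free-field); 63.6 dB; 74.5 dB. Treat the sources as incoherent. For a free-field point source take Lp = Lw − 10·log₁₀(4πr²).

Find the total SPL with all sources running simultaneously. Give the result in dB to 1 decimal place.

Source at 10.4 m: Lp = 109.6 − 10·log₁₀(4π·10.4²) = 109.6 − 10·log₁₀(1359.179) = 78.3 dB.
Sum in the linear (power) domain: Σ 10^(Lᵢ/10) = 10^(78.3/10) + 10^(63.6/10) + 10^(74.5/10) = 9.808e+07.
L_total = 10·log₁₀(9.808e+07) = 79.9 dB.

79.9 dB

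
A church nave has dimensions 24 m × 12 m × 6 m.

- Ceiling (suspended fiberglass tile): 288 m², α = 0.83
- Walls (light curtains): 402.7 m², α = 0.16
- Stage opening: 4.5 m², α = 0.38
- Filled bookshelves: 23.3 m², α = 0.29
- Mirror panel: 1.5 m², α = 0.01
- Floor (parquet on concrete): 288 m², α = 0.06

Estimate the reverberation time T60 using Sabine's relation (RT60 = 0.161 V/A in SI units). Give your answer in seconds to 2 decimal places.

0.85 s

A = Σ Sᵢαᵢ = 288×0.83 + 402.7×0.16 + 4.5×0.38 + 23.3×0.29 + 1.5×0.01 + 288×0.06 = 329.234 sabins.
V = 24·12·6 = 1728 m³.
T = 0.161 V/A = 0.161·1728/329.234 = 0.85 s.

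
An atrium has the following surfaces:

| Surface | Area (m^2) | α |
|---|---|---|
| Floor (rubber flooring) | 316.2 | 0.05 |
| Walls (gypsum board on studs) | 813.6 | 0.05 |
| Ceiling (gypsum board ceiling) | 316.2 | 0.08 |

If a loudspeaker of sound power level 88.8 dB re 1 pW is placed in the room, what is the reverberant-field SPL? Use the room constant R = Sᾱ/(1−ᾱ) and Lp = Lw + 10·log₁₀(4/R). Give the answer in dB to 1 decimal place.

75.4 dB

A = 81.786 sabins; S = 1446.0 m^2.
ᾱ = 81.786/1446.0 = 0.0566; R = Sᾱ/(1−ᾱ) = 81.786/(1−0.0566) = 86.693 m^2.
Lp = 88.8 + 10·log₁₀(4/86.693) = 88.8 + (-13.36) = 75.4 dB.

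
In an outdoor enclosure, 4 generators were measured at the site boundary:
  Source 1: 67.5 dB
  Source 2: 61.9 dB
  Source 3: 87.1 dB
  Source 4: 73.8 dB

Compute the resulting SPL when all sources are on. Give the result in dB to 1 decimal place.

Σ 10^(Lᵢ/10) = 5.44e+08.
Back to dB: 10·log₁₀ Σ = 87.4 dB.

87.4 dB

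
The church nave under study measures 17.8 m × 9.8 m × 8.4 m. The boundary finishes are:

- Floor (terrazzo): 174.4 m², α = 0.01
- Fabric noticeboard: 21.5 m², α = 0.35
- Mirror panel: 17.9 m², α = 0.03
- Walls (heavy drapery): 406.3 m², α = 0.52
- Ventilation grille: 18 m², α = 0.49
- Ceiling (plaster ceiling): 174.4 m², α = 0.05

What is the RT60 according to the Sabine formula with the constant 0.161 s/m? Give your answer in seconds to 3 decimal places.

0.989 s

Summing Sᵢαᵢ: 1.744 + 7.525 + 0.537 + 211.276 + 8.820 + 8.720 → A = 238.622 sabins.
Volume V = 17.8 × 9.8 × 8.4 = 1465.296 m³.
T = 0.161 V/A = 0.161·1465.296/238.622 = 0.989 s.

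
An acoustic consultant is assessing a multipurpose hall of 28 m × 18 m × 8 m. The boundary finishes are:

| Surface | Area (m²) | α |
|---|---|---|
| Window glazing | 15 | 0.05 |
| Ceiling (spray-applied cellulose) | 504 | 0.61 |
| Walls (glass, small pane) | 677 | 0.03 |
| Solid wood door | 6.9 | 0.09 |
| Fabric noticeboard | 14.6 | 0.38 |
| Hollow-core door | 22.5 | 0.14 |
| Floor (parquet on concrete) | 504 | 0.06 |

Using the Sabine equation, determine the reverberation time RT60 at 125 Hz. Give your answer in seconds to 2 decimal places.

Summing Sᵢαᵢ: 0.750 + 307.440 + 20.310 + 0.621 + 5.548 + 3.150 + 30.240 → A = 368.059 sabins.
Volume V = 28 × 18 × 8 = 4032 m³.
Sabine: RT60 = 0.161 × 4032 / 368.059 = 1.76 s.

1.76 seconds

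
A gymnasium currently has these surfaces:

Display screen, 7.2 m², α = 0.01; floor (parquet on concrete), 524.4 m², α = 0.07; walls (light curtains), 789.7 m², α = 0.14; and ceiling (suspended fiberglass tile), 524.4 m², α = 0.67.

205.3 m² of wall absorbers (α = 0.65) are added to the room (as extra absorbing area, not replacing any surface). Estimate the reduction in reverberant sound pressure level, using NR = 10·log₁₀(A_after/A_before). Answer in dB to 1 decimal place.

Equivalent absorption area: A_before = 7.2×0.01 + 524.4×0.07 + 789.7×0.14 + 524.4×0.67 = 498.686 m².
Added absorption = 205.3 × 0.65 = 133.445 sabins.
A_after = 498.686 + 133.445 = 632.131 sabins.
NR = 10·log₁₀(632.131/498.686) = 1.0 dB.

1.0 dB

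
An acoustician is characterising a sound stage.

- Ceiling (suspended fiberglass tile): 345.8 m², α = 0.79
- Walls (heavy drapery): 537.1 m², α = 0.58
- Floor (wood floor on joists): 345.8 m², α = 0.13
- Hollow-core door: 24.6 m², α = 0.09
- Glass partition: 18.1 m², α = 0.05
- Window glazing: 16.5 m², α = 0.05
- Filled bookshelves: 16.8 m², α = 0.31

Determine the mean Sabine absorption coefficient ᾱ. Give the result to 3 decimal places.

Total surface area S = 1304.7 m².
A = 345.8*0.79 + 537.1*0.58 + 345.8*0.13 + 24.6*0.09 + 18.1*0.05 + 16.5*0.05 + 16.8*0.31 = 638.806 sabins.
ᾱ = A/S = 0.490.

0.490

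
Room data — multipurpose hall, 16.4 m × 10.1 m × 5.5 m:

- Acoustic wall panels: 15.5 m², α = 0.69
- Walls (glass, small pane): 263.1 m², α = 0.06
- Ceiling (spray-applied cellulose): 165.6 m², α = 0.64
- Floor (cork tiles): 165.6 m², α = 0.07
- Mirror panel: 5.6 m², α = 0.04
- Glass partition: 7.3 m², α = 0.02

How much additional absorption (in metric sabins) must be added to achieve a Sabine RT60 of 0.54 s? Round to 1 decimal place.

127.2 sabins

Total absorption A₁ = 15.5·0.69 + 263.1·0.06 + 165.6·0.64 + 165.6·0.07 + 5.6·0.04 + 7.3·0.02
  = 10.695 + 15.786 + 105.984 + 11.592 + 0.224 + 0.146 = 144.427 m² sabins.
V = 911.02 m³. Required absorption A₂ = 0.161 × 911.02 / 0.54 = 271.619 sabins.
Shortfall: 271.619 − 144.427 = 127.2 sabins.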